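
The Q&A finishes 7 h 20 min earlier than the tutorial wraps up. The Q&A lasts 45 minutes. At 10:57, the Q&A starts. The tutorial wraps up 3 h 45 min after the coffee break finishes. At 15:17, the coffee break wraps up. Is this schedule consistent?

Yes

The tutorial ends at 15:17 + 225 min = 19:02.
The Q&A ends at 19:02 − 440 min = 11:42.
The Q&A starts at 11:42 − 45 min = 10:57.
That matches the stated 10:57, so the schedule is consistent.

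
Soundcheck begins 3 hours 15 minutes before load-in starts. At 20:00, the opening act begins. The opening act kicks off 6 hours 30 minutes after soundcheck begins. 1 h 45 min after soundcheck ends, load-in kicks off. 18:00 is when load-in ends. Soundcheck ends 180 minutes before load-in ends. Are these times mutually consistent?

Yes

Soundcheck ends at 18:00 − 180 min = 15:00.
Load-in starts at 15:00 + 105 min = 16:45.
Soundcheck starts at 16:45 − 195 min = 13:30.
The opening act starts at 13:30 + 390 min = 20:00.
That matches the stated 20:00, so the schedule is consistent.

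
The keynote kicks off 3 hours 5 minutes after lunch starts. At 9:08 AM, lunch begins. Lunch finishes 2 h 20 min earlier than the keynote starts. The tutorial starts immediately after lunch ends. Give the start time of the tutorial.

9:53 AM

The keynote starts at 9:08 AM + 185 min = 12:13 PM.
Lunch ends at 12:13 PM − 140 min = 9:53 AM.
So the tutorial starts at 9:53 AM.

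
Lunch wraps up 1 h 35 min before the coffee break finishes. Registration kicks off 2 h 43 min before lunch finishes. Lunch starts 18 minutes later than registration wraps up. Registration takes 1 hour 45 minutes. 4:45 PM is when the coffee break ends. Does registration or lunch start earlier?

Lunch ends at 4:45 PM − 95 min = 3:10 PM.
Registration starts at 3:10 PM − 163 min = 12:27 PM.
Registration ends at 12:27 PM + 105 min = 2:12 PM.
Lunch starts at 2:12 PM + 18 min = 2:30 PM.
Registration starts at 12:27 PM and lunch starts at 2:30 PM, so registration is first.

registration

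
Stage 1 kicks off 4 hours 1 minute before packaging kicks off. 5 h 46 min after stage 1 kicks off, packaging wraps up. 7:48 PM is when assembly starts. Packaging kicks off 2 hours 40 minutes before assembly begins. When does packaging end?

6:53 PM

Packaging starts at 7:48 PM − 160 min = 5:08 PM.
Stage 1 starts at 5:08 PM − 241 min = 1:07 PM.
Packaging ends at 1:07 PM + 346 min = 6:53 PM.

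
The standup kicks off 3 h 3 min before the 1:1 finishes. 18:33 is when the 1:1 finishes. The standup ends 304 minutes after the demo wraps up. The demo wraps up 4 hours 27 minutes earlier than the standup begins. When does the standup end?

16:07

The standup starts at 18:33 − 183 min = 15:30.
The demo ends at 15:30 − 267 min = 11:03.
The standup ends at 11:03 + 304 min = 16:07.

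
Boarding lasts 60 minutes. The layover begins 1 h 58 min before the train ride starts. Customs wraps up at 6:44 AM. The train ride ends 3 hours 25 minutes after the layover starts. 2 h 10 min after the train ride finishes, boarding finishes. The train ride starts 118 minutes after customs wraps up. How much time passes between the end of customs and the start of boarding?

275 minutes

The train ride starts at 6:44 AM + 118 min = 8:42 AM.
The layover starts at 8:42 AM − 118 min = 6:44 AM.
The train ride ends at 6:44 AM + 205 min = 10:09 AM.
Boarding ends at 10:09 AM + 130 min = 12:19 PM.
Boarding starts at 12:19 PM − 60 min = 11:19 AM.
From 6:44 AM to 11:19 AM is 275 minutes.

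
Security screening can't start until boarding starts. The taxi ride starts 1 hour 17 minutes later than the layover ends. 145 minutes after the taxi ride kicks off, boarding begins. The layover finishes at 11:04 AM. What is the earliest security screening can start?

2:46 PM

The taxi ride starts at 11:04 AM + 77 min = 12:21 PM.
Boarding starts at 12:21 PM + 145 min = 2:46 PM.
Security screening is bounded by boarding, so the earliest it can start is 2:46 PM.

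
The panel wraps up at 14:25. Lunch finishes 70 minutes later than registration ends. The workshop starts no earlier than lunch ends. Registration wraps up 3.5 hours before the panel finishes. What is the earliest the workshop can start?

12:05

Registration ends at 14:25 − 210 min = 10:55.
Lunch ends at 10:55 + 70 min = 12:05.
The workshop is bounded by lunch, so the earliest it can start is 12:05.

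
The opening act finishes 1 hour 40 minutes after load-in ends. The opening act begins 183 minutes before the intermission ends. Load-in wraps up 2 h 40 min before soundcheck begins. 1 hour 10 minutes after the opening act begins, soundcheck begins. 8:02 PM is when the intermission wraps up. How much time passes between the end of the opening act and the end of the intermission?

The opening act starts at 8:02 PM − 183 min = 4:59 PM.
Soundcheck starts at 4:59 PM + 70 min = 6:09 PM.
Load-in ends at 6:09 PM − 160 min = 3:29 PM.
The opening act ends at 3:29 PM + 100 min = 5:09 PM.
From 5:09 PM to 8:02 PM is 2 hours 53 minutes.

2 hours 53 minutes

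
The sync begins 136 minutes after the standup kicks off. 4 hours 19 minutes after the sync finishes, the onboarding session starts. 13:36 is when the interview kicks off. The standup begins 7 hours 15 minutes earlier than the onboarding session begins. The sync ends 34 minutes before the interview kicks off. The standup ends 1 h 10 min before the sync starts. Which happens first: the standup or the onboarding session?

The sync ends at 13:36 − 34 min = 13:02.
The onboarding session starts at 13:02 + 259 min = 17:21.
The standup starts at 17:21 − 435 min = 10:06.
The standup starts at 10:06 and the onboarding session starts at 17:21, so the standup is first.

the standup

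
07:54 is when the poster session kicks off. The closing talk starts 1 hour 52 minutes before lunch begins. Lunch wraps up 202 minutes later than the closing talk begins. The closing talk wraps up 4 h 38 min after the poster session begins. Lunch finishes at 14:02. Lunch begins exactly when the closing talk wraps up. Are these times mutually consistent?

The closing talk ends at 07:54 + 278 min = 12:32.
So lunch starts at 12:32.
The closing talk starts at 12:32 − 112 min = 10:40.
Lunch ends at 10:40 + 202 min = 14:02.
That matches the stated 14:02, so the schedule is consistent.

Yes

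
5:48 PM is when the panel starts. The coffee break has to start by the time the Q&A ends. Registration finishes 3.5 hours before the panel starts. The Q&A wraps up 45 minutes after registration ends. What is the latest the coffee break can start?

Registration ends at 5:48 PM − 210 min = 2:18 PM.
The Q&A ends at 2:18 PM + 45 min = 3:03 PM.
The coffee break is bounded by the Q&A, so the latest it can start is 3:03 PM.

3:03 PM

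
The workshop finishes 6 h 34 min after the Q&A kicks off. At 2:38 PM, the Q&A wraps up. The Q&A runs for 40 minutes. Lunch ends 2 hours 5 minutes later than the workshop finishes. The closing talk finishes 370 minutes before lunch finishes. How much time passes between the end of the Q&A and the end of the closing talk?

109 minutes

The Q&A starts at 2:38 PM − 40 min = 1:58 PM.
The workshop ends at 1:58 PM + 394 min = 8:32 PM.
Lunch ends at 8:32 PM + 125 min = 10:37 PM.
The closing talk ends at 10:37 PM − 370 min = 4:27 PM.
From 2:38 PM to 4:27 PM is 109 minutes.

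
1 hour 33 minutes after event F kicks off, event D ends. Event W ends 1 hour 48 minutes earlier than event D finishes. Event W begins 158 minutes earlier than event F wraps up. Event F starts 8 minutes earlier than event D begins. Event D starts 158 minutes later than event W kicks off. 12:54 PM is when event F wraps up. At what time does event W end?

Event W starts at 12:54 PM − 158 min = 10:16 AM.
Event D starts at 10:16 AM + 158 min = 12:54 PM.
Event F starts at 12:54 PM − 8 min = 12:46 PM.
Event D ends at 12:46 PM + 93 min = 2:19 PM.
Event W ends at 2:19 PM − 108 min = 12:31 PM.

12:31 PM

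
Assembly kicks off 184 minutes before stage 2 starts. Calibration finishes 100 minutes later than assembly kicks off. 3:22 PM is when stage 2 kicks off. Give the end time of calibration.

1:58 PM

Assembly starts at 3:22 PM − 184 min = 12:18 PM.
Calibration ends at 12:18 PM + 100 min = 1:58 PM.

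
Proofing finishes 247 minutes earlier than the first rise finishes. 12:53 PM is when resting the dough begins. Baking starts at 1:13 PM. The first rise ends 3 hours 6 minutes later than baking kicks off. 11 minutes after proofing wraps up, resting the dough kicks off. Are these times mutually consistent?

The first rise ends at 1:13 PM + 186 min = 4:19 PM.
Proofing ends at 4:19 PM − 247 min = 12:12 PM.
Resting the dough starts at 12:12 PM + 11 min = 12:23 PM.
But resting the dough is also said to start at 12:53 PM — a 30-minute conflict.

No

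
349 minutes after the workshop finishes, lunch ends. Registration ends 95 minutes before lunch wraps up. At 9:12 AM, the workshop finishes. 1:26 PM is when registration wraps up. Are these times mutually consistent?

Yes

Lunch ends at 9:12 AM + 349 min = 3:01 PM.
Registration ends at 3:01 PM − 95 min = 1:26 PM.
That matches the stated 1:26 PM, so the schedule is consistent.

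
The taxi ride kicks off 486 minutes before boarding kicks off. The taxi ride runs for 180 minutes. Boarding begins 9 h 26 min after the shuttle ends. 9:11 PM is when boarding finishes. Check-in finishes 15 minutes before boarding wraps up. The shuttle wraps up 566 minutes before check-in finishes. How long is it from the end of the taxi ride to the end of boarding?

5 hours 21 minutes

Check-in ends at 9:11 PM − 15 min = 8:56 PM.
The shuttle ends at 8:56 PM − 566 min = 11:30 AM.
Boarding starts at 11:30 AM + 566 min = 8:56 PM.
The taxi ride starts at 8:56 PM − 486 min = 12:50 PM.
The taxi ride ends at 12:50 PM + 180 min = 3:50 PM.
From 3:50 PM to 9:11 PM is 5 hours 21 minutes.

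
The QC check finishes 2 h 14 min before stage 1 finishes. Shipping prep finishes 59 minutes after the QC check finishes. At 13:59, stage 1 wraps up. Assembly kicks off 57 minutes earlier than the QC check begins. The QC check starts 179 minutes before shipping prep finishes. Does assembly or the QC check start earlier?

assembly

The QC check ends at 13:59 − 134 min = 11:45.
Shipping prep ends at 11:45 + 59 min = 12:44.
The QC check starts at 12:44 − 179 min = 09:45.
Assembly starts at 09:45 − 57 min = 08:48.
Assembly starts at 08:48 and the QC check starts at 09:45, so assembly is first.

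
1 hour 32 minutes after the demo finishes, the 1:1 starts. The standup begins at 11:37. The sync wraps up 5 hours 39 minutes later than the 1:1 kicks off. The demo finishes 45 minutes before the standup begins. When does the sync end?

18:03

The demo ends at 11:37 − 45 min = 10:52.
The 1:1 starts at 10:52 + 92 min = 12:24.
The sync ends at 12:24 + 339 min = 18:03.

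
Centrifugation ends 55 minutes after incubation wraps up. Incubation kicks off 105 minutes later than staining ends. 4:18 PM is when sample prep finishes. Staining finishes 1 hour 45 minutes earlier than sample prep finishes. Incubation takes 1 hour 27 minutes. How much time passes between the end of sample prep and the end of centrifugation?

Staining ends at 4:18 PM − 105 min = 2:33 PM.
Incubation starts at 2:33 PM + 105 min = 4:18 PM.
Incubation ends at 4:18 PM + 87 min = 5:45 PM.
Centrifugation ends at 5:45 PM + 55 min = 6:40 PM.
From 4:18 PM to 6:40 PM is 2 h 22 min.

2 h 22 min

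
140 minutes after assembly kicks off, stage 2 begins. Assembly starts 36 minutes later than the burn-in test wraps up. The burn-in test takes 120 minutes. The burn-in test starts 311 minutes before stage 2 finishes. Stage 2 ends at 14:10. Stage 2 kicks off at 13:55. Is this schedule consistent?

Yes

The burn-in test starts at 14:10 − 311 min = 08:59.
The burn-in test ends at 08:59 + 120 min = 10:59.
Assembly starts at 10:59 + 36 min = 11:35.
Stage 2 starts at 11:35 + 140 min = 13:55.
That matches the stated 13:55, so the schedule is consistent.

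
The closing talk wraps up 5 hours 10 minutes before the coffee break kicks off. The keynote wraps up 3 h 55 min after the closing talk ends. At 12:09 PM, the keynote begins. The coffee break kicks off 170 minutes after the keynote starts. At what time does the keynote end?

The coffee break starts at 12:09 PM + 170 min = 2:59 PM.
The closing talk ends at 2:59 PM − 310 min = 9:49 AM.
The keynote ends at 9:49 AM + 235 min = 1:44 PM.

1:44 PM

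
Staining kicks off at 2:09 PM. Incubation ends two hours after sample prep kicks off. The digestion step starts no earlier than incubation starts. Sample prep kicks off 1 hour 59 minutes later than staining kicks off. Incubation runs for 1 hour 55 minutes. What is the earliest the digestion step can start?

Sample prep starts at 2:09 PM + 119 min = 4:08 PM.
Incubation ends at 4:08 PM + 120 min = 6:08 PM.
Incubation starts at 6:08 PM − 115 min = 4:13 PM.
The digestion step is bounded by incubation, so the earliest it can start is 4:13 PM.

4:13 PM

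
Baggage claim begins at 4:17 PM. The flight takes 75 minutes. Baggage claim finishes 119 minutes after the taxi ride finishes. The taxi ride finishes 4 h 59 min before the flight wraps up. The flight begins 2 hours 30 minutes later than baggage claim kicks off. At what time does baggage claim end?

The flight starts at 4:17 PM + 150 min = 6:47 PM.
The flight ends at 6:47 PM + 75 min = 8:02 PM.
The taxi ride ends at 8:02 PM − 299 min = 3:03 PM.
Baggage claim ends at 3:03 PM + 119 min = 5:02 PM.

5:02 PM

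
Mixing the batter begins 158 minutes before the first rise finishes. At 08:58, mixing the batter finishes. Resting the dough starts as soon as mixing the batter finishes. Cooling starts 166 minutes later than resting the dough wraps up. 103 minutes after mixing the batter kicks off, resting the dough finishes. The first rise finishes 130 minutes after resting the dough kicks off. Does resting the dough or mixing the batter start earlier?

mixing the batter

Resting the dough starts at 08:58.
The first rise ends at 08:58 + 130 min = 11:08.
Mixing the batter starts at 11:08 − 158 min = 08:30.
Resting the dough starts at 08:58 and mixing the batter starts at 08:30, so mixing the batter is first.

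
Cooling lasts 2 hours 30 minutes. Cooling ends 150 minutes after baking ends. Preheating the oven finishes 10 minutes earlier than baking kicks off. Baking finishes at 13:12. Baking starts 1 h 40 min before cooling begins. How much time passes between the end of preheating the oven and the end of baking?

1 h 50 min

Cooling ends at 13:12 + 150 min = 15:42.
Cooling starts at 15:42 − 150 min = 13:12.
Baking starts at 13:12 − 100 min = 11:32.
Preheating the oven ends at 11:32 − 10 min = 11:22.
From 11:22 to 13:12 is 1 h 50 min.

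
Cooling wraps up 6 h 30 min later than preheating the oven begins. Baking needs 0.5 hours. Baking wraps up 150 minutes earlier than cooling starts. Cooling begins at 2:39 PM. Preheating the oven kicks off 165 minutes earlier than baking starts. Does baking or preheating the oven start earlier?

preheating the oven

Baking ends at 2:39 PM − 150 min = 12:09 PM.
Baking starts at 12:09 PM − 30 min = 11:39 AM.
Preheating the oven starts at 11:39 AM − 165 min = 8:54 AM.
Baking starts at 11:39 AM and preheating the oven starts at 8:54 AM, so preheating the oven is first.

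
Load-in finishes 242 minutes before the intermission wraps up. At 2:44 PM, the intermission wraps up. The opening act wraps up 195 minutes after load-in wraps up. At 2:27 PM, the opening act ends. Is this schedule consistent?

Load-in ends at 2:44 PM − 242 min = 10:42 AM.
The opening act ends at 10:42 AM + 195 min = 1:57 PM.
But the opening act is also said to end at 2:27 PM — a 30-minute conflict.

No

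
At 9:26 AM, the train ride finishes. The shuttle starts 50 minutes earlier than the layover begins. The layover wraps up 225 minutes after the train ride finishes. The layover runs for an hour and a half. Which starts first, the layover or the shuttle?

The layover ends at 9:26 AM + 225 min = 1:11 PM.
The layover starts at 1:11 PM − 90 min = 11:41 AM.
The shuttle starts at 11:41 AM − 50 min = 10:51 AM.
The layover starts at 11:41 AM and the shuttle starts at 10:51 AM, so the shuttle is first.

the shuttle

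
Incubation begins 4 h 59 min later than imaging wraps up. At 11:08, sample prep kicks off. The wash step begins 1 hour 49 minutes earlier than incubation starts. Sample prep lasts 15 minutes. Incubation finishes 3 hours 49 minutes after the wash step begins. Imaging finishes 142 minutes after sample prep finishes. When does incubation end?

20:44

Sample prep ends at 11:08 + 15 min = 11:23.
Imaging ends at 11:23 + 142 min = 13:45.
Incubation starts at 13:45 + 299 min = 18:44.
The wash step starts at 18:44 − 109 min = 16:55.
Incubation ends at 16:55 + 229 min = 20:44.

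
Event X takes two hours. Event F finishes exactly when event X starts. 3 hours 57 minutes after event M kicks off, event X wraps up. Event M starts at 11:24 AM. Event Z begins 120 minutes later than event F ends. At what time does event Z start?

Event X ends at 11:24 AM + 237 min = 3:21 PM.
Event X starts at 3:21 PM − 120 min = 1:21 PM.
So event F ends at 1:21 PM.
Event Z starts at 1:21 PM + 120 min = 3:21 PM.

3:21 PM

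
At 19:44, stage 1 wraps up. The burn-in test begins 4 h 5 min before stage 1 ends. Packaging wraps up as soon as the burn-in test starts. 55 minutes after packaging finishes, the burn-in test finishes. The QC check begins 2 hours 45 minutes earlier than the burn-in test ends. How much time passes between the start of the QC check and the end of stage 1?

355 minutes

The burn-in test starts at 19:44 − 245 min = 15:39.
So packaging ends at 15:39.
The burn-in test ends at 15:39 + 55 min = 16:34.
The QC check starts at 16:34 − 165 min = 13:49.
From 13:49 to 19:44 is 355 minutes.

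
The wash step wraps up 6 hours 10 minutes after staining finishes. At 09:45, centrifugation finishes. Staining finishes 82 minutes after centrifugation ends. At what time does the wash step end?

17:17

Staining ends at 09:45 + 82 min = 11:07.
The wash step ends at 11:07 + 370 min = 17:17.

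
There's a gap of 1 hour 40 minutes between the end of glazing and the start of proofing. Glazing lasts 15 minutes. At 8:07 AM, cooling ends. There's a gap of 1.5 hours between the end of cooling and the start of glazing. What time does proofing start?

Glazing starts at 8:07 AM + 90 min = 9:37 AM.
Glazing ends at 9:37 AM + 15 min = 9:52 AM.
Proofing starts at 9:52 AM + 100 min = 11:32 AM.

11:32 AM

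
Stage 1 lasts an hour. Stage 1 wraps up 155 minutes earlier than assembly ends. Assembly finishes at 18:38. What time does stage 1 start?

Stage 1 ends at 18:38 − 155 min = 16:03.
Stage 1 starts at 16:03 − 60 min = 15:03.

15:03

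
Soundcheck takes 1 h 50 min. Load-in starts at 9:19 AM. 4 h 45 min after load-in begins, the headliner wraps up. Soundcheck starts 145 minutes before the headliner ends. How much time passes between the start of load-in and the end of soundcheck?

The headliner ends at 9:19 AM + 285 min = 2:04 PM.
Soundcheck starts at 2:04 PM − 145 min = 11:39 AM.
Soundcheck ends at 11:39 AM + 110 min = 1:29 PM.
From 9:19 AM to 1:29 PM is 4 hours 10 minutes.

4 hours 10 minutes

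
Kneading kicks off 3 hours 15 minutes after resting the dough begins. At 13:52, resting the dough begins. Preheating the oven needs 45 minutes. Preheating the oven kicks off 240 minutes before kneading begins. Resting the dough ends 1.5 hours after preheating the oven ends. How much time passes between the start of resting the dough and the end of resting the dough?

Kneading starts at 13:52 + 195 min = 17:07.
Preheating the oven starts at 17:07 − 240 min = 13:07.
Preheating the oven ends at 13:07 + 45 min = 13:52.
Resting the dough ends at 13:52 + 90 min = 15:22.
From 13:52 to 15:22 is an hour and a half.

an hour and a half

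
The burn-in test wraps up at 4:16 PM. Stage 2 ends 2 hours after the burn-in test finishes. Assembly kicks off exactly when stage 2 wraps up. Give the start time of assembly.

6:16 PM

Stage 2 ends at 4:16 PM + 120 min = 6:16 PM.
So assembly starts at 6:16 PM.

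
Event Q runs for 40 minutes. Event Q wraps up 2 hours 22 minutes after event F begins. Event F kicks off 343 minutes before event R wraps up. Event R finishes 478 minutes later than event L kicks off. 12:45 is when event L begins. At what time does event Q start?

Event R ends at 12:45 + 478 min = 20:43.
Event F starts at 20:43 − 343 min = 15:00.
Event Q ends at 15:00 + 142 min = 17:22.
Event Q starts at 17:22 − 40 min = 16:42.

16:42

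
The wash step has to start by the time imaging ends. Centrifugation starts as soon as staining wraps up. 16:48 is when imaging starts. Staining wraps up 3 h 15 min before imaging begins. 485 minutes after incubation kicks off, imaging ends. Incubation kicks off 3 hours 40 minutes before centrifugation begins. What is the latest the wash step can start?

17:58

Staining ends at 16:48 − 195 min = 13:33.
So centrifugation starts at 13:33.
Incubation starts at 13:33 − 220 min = 09:53.
Imaging ends at 09:53 + 485 min = 17:58.
The wash step is bounded by imaging, so the latest it can start is 17:58.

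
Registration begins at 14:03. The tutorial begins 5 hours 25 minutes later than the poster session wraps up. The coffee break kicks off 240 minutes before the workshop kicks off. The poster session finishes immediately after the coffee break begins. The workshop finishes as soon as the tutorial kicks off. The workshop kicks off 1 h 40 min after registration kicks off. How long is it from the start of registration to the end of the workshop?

185 minutes

The workshop starts at 14:03 + 100 min = 15:43.
The coffee break starts at 15:43 − 240 min = 11:43.
So the poster session ends at 11:43.
The tutorial starts at 11:43 + 325 min = 17:08.
So the workshop ends at 17:08.
From 14:03 to 17:08 is 185 minutes.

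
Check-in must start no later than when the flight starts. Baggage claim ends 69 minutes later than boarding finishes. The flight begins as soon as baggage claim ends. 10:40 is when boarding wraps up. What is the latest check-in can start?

Baggage claim ends at 10:40 + 69 min = 11:49.
So the flight starts at 11:49.
Check-in is bounded by the flight, so the latest it can start is 11:49.

11:49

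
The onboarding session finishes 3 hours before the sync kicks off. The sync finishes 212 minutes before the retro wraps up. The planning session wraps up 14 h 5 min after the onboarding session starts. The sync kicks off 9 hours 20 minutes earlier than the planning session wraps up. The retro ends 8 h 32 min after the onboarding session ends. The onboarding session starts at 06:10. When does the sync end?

The planning session ends at 06:10 + 845 min = 20:15.
The sync starts at 20:15 − 560 min = 10:55.
The onboarding session ends at 10:55 − 180 min = 07:55.
The retro ends at 07:55 + 512 min = 16:27.
The sync ends at 16:27 − 212 min = 12:55.

12:55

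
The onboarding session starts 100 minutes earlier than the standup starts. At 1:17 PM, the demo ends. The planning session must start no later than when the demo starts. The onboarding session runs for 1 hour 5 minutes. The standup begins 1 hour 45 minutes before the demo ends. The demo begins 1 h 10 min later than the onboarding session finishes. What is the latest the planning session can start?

12:07 PM

The standup starts at 1:17 PM − 105 min = 11:32 AM.
The onboarding session starts at 11:32 AM − 100 min = 9:52 AM.
The onboarding session ends at 9:52 AM + 65 min = 10:57 AM.
The demo starts at 10:57 AM + 70 min = 12:07 PM.
The planning session is bounded by the demo, so the latest it can start is 12:07 PM.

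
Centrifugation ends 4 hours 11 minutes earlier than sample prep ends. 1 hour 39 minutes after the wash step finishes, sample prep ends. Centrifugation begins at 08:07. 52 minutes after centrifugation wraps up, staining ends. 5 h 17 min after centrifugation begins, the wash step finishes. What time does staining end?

11:44

The wash step ends at 08:07 + 317 min = 13:24.
Sample prep ends at 13:24 + 99 min = 15:03.
Centrifugation ends at 15:03 − 251 min = 10:52.
Staining ends at 10:52 + 52 min = 11:44.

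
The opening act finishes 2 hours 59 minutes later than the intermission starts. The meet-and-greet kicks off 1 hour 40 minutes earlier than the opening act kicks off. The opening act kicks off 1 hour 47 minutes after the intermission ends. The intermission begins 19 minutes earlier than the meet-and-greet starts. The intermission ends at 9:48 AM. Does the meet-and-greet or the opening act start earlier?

The opening act starts at 9:48 AM + 107 min = 11:35 AM.
The meet-and-greet starts at 11:35 AM − 100 min = 9:55 AM.
The meet-and-greet starts at 9:55 AM and the opening act starts at 11:35 AM, so the meet-and-greet is first.

the meet-and-greet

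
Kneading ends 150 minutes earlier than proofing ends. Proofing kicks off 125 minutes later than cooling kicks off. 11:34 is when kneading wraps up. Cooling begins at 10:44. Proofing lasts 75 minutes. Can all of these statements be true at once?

Proofing starts at 10:44 + 125 min = 12:49.
Proofing ends at 12:49 + 75 min = 14:04.
Kneading ends at 14:04 − 150 min = 11:34.
That matches the stated 11:34, so the schedule is consistent.

Yes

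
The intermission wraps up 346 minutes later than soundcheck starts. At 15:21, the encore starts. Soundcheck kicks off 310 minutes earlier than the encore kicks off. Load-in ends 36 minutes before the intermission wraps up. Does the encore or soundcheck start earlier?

Soundcheck starts at 15:21 − 310 min = 10:11.
The encore starts at 15:21 and soundcheck starts at 10:11, so soundcheck is first.

soundcheck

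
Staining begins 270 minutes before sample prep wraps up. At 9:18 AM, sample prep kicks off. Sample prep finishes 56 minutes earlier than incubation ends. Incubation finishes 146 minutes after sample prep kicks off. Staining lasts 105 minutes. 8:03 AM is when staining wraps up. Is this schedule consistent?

Incubation ends at 9:18 AM + 146 min = 11:44 AM.
Sample prep ends at 11:44 AM − 56 min = 10:48 AM.
Staining starts at 10:48 AM − 270 min = 6:18 AM.
Staining ends at 6:18 AM + 105 min = 8:03 AM.
That matches the stated 8:03 AM, so the schedule is consistent.

Yes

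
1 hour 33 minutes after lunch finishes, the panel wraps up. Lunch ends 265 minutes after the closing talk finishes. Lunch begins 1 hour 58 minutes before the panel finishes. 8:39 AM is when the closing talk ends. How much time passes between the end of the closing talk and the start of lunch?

Lunch ends at 8:39 AM + 265 min = 1:04 PM.
The panel ends at 1:04 PM + 93 min = 2:37 PM.
Lunch starts at 2:37 PM − 118 min = 12:39 PM.
From 8:39 AM to 12:39 PM is 240 minutes.

240 minutes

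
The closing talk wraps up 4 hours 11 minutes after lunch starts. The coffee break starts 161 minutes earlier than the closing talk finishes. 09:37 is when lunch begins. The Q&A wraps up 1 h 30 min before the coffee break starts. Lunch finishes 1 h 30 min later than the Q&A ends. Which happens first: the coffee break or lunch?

lunch

The closing talk ends at 09:37 + 251 min = 13:48.
The coffee break starts at 13:48 − 161 min = 11:07.
The coffee break starts at 11:07 and lunch starts at 09:37, so lunch is first.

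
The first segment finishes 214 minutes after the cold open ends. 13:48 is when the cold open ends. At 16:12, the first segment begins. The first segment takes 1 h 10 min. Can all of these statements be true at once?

Yes

The first segment ends at 13:48 + 214 min = 17:22.
The first segment starts at 17:22 − 70 min = 16:12.
That matches the stated 16:12, so the schedule is consistent.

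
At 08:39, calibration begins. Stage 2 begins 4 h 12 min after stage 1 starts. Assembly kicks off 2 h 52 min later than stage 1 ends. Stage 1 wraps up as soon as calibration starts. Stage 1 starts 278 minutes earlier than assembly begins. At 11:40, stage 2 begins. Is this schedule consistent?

Stage 1 ends at 08:39.
Assembly starts at 08:39 + 172 min = 11:31.
Stage 1 starts at 11:31 − 278 min = 06:53.
Stage 2 starts at 06:53 + 252 min = 11:05.
But stage 2 is also said to start at 11:40 — a 35-minute conflict.

No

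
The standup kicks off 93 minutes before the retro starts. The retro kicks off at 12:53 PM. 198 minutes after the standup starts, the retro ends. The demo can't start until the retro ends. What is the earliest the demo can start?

2:38 PM

The standup starts at 12:53 PM − 93 min = 11:20 AM.
The retro ends at 11:20 AM + 198 min = 2:38 PM.
The demo is bounded by the retro, so the earliest it can start is 2:38 PM.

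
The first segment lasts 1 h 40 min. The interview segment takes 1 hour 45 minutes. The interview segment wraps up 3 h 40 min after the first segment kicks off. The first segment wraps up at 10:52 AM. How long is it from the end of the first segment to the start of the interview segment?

The first segment starts at 10:52 AM − 100 min = 9:12 AM.
The interview segment ends at 9:12 AM + 220 min = 12:52 PM.
The interview segment starts at 12:52 PM − 105 min = 11:07 AM.
From 10:52 AM to 11:07 AM is 15 minutes.

15 minutes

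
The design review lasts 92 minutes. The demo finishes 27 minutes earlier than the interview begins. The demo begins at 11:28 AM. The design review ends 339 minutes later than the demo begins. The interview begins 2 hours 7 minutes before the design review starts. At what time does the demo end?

The design review ends at 11:28 AM + 339 min = 5:07 PM.
The design review starts at 5:07 PM − 92 min = 3:35 PM.
The interview starts at 3:35 PM − 127 min = 1:28 PM.
The demo ends at 1:28 PM − 27 min = 1:01 PM.

1:01 PM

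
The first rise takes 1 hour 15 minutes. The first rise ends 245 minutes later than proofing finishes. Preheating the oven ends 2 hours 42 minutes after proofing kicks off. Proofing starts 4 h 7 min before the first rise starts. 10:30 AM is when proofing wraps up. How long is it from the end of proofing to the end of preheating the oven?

The first rise ends at 10:30 AM + 245 min = 2:35 PM.
The first rise starts at 2:35 PM − 75 min = 1:20 PM.
Proofing starts at 1:20 PM − 247 min = 9:13 AM.
Preheating the oven ends at 9:13 AM + 162 min = 11:55 AM.
From 10:30 AM to 11:55 AM is 85 minutes.

85 minutes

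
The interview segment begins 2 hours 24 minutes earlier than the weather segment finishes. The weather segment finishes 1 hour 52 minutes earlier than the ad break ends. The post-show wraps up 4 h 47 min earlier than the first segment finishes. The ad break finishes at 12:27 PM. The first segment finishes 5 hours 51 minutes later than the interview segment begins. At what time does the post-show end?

9:15 AM

The weather segment ends at 12:27 PM − 112 min = 10:35 AM.
The interview segment starts at 10:35 AM − 144 min = 8:11 AM.
The first segment ends at 8:11 AM + 351 min = 2:02 PM.
The post-show ends at 2:02 PM − 287 min = 9:15 AM.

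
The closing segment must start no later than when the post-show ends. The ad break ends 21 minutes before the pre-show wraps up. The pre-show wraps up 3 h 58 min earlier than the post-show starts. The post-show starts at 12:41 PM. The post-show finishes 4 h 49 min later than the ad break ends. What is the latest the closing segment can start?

1:11 PM

The pre-show ends at 12:41 PM − 238 min = 8:43 AM.
The ad break ends at 8:43 AM − 21 min = 8:22 AM.
The post-show ends at 8:22 AM + 289 min = 1:11 PM.
The closing segment is bounded by the post-show, so the latest it can start is 1:11 PM.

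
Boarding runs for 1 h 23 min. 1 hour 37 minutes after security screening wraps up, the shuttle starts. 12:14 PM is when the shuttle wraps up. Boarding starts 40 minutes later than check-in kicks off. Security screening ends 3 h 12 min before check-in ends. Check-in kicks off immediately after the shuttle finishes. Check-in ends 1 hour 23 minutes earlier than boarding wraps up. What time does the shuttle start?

11:19 AM

Check-in starts at 12:14 PM.
Boarding starts at 12:14 PM + 40 min = 12:54 PM.
Boarding ends at 12:54 PM + 83 min = 2:17 PM.
Check-in ends at 2:17 PM − 83 min = 12:54 PM.
Security screening ends at 12:54 PM − 192 min = 9:42 AM.
The shuttle starts at 9:42 AM + 97 min = 11:19 AM.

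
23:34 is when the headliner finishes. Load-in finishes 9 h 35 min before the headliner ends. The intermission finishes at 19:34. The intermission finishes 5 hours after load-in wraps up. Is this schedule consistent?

No

Load-in ends at 23:34 − 575 min = 13:59.
The intermission ends at 13:59 + 300 min = 18:59.
But the intermission is also said to end at 19:34 — a 35-minute conflict.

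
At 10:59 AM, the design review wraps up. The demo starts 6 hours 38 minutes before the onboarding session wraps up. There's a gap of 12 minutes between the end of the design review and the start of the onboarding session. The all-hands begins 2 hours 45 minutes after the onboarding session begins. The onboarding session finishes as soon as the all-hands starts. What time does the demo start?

The onboarding session starts at 10:59 AM + 12 min = 11:11 AM.
The all-hands starts at 11:11 AM + 165 min = 1:56 PM.
So the onboarding session ends at 1:56 PM.
The demo starts at 1:56 PM − 398 min = 7:18 AM.

7:18 AM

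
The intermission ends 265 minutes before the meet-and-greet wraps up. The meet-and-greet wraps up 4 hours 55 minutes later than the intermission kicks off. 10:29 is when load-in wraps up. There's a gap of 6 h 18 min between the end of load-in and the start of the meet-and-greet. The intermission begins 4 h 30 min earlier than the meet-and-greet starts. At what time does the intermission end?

The meet-and-greet starts at 10:29 + 378 min = 16:47.
The intermission starts at 16:47 − 270 min = 12:17.
The meet-and-greet ends at 12:17 + 295 min = 17:12.
The intermission ends at 17:12 − 265 min = 12:47.

12:47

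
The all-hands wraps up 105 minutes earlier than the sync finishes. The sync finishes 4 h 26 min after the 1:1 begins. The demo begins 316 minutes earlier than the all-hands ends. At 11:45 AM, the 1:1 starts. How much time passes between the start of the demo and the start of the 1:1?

2 hours 35 minutes

The sync ends at 11:45 AM + 266 min = 4:11 PM.
The all-hands ends at 4:11 PM − 105 min = 2:26 PM.
The demo starts at 2:26 PM − 316 min = 9:10 AM.
From 9:10 AM to 11:45 AM is 2 hours 35 minutes.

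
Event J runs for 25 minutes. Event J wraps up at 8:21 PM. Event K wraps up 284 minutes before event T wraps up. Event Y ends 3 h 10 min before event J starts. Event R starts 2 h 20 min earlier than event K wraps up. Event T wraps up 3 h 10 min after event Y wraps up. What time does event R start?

12:52 PM

Event J starts at 8:21 PM − 25 min = 7:56 PM.
Event Y ends at 7:56 PM − 190 min = 4:46 PM.
Event T ends at 4:46 PM + 190 min = 7:56 PM.
Event K ends at 7:56 PM − 284 min = 3:12 PM.
Event R starts at 3:12 PM − 140 min = 12:52 PM.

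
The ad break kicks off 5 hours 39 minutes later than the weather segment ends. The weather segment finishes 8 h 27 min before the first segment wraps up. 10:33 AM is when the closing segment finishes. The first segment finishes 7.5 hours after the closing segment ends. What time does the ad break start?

The first segment ends at 10:33 AM + 450 min = 6:03 PM.
The weather segment ends at 6:03 PM − 507 min = 9:36 AM.
The ad break starts at 9:36 AM + 339 min = 3:15 PM.

3:15 PM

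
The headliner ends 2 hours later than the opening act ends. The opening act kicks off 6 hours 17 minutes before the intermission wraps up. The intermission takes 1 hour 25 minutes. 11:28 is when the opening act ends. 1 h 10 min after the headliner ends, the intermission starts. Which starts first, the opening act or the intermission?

The headliner ends at 11:28 + 120 min = 13:28.
The intermission starts at 13:28 + 70 min = 14:38.
The intermission ends at 14:38 + 85 min = 16:03.
The opening act starts at 16:03 − 377 min = 09:46.
The opening act starts at 09:46 and the intermission starts at 14:38, so the opening act is first.

the opening act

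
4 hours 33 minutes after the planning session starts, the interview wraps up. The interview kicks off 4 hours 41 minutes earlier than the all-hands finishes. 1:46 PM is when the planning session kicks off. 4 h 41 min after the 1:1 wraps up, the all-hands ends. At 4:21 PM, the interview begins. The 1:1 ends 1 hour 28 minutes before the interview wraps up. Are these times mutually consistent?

The interview ends at 1:46 PM + 273 min = 6:19 PM.
The 1:1 ends at 6:19 PM − 88 min = 4:51 PM.
The all-hands ends at 4:51 PM + 281 min = 9:32 PM.
The interview starts at 9:32 PM − 281 min = 4:51 PM.
But the interview is also said to start at 4:21 PM — a 30-minute conflict.

No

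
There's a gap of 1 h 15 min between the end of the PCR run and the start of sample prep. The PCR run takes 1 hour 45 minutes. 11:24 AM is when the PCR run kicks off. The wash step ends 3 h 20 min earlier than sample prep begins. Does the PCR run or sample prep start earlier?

the PCR run

The PCR run ends at 11:24 AM + 105 min = 1:09 PM.
Sample prep starts at 1:09 PM + 75 min = 2:24 PM.
The PCR run starts at 11:24 AM and sample prep starts at 2:24 PM, so the PCR run is first.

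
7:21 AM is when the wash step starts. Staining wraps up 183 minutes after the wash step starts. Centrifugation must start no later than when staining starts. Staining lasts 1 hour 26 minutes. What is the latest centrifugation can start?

Staining ends at 7:21 AM + 183 min = 10:24 AM.
Staining starts at 10:24 AM − 86 min = 8:58 AM.
Centrifugation is bounded by staining, so the latest it can start is 8:58 AM.

8:58 AM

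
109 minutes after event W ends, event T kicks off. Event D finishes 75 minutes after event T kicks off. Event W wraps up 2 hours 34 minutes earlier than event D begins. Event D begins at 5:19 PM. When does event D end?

5:49 PM

Event W ends at 5:19 PM − 154 min = 2:45 PM.
Event T starts at 2:45 PM + 109 min = 4:34 PM.
Event D ends at 4:34 PM + 75 min = 5:49 PM.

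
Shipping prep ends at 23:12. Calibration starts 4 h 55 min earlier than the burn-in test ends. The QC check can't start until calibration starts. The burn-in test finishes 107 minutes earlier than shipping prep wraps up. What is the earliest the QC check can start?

The burn-in test ends at 23:12 − 107 min = 21:25.
Calibration starts at 21:25 − 295 min = 16:30.
The QC check is bounded by calibration, so the earliest it can start is 16:30.

16:30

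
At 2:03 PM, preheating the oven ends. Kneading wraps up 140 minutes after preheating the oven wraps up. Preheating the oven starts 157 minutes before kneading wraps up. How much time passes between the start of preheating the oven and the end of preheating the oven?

17 minutes

Kneading ends at 2:03 PM + 140 min = 4:23 PM.
Preheating the oven starts at 4:23 PM − 157 min = 1:46 PM.
From 1:46 PM to 2:03 PM is 17 minutes.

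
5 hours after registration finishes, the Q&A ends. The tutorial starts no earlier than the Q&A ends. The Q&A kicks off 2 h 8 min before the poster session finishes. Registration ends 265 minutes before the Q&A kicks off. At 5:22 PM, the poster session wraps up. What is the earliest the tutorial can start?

The Q&A starts at 5:22 PM − 128 min = 3:14 PM.
Registration ends at 3:14 PM − 265 min = 10:49 AM.
The Q&A ends at 10:49 AM + 300 min = 3:49 PM.
The tutorial is bounded by the Q&A, so the earliest it can start is 3:49 PM.

3:49 PM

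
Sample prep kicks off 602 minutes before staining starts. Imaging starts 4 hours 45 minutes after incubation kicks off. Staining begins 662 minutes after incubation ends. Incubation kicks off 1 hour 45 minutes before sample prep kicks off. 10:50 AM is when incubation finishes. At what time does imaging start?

2:50 PM

Staining starts at 10:50 AM + 662 min = 9:52 PM.
Sample prep starts at 9:52 PM − 602 min = 11:50 AM.
Incubation starts at 11:50 AM − 105 min = 10:05 AM.
Imaging starts at 10:05 AM + 285 min = 2:50 PM.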